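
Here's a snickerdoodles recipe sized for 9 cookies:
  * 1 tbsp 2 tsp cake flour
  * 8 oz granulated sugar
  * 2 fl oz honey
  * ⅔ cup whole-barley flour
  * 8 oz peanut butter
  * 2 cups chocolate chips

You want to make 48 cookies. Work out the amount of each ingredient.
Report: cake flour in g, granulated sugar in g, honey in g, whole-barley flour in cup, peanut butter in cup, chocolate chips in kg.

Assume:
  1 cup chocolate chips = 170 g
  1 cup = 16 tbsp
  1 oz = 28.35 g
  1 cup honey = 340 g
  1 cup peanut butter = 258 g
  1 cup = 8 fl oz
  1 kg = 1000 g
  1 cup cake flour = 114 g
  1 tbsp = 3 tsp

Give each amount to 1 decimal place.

Scaling factor: 48/9 = 16/3.
cake flour: (1 tbsp + 2 tsp = 5/3 tbsp) × 16/3 ÷ 16 tbsp/cup × 114 g/cup ≈ 63.3 g
granulated sugar: 8 oz × 16/3 × 28.35 g/oz = 1209.6 g
honey: 2 fl oz × 16/3 ÷ 8 fl oz/cup × 340 g/cup ≈ 453.3 g
whole-barley flour: 2/3 cup × 16/3 ≈ 3.6 cup
peanut butter: 8 oz × 16/3 × 28.35 g/oz ÷ 258 g/cup ≈ 4.7 cup
chocolate chips: 2 cup × 16/3 × 170 g/cup ÷ 1000 g/kg ≈ 1.8 kg

cake flour: 63.3 g; granulated sugar: 1209.6 g; honey: 453.3 g; whole-barley flour: 3.6 cup; peanut butter: 4.7 cup; chocolate chips: 1.8 kg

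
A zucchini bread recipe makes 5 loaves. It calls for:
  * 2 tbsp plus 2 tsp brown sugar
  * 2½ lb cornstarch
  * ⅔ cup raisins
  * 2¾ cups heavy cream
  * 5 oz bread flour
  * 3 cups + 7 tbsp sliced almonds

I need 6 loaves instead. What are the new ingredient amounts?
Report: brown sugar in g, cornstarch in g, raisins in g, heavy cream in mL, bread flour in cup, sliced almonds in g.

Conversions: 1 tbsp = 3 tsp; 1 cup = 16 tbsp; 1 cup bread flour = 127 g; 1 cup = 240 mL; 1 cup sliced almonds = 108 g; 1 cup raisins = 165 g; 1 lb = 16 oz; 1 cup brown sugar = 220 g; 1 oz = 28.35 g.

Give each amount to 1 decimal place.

Scaling factor: 6/5 = 1.2.
brown sugar: (2 tbsp + 2 tsp = 8/3 tbsp) × 6/5 ÷ 16 tbsp/cup × 220 g/cup = 44.0 g
cornstarch: 2.5 lb × 6/5 × 16 oz/lb × 28.35 g/oz = 1360.8 g
raisins: 2/3 cup × 6/5 × 165 g/cup = 132.0 g
heavy cream: 2.75 cup × 6/5 × 240 mL/cup = 792.0 mL
bread flour: 5 oz × 6/5 × 28.35 g/oz ÷ 127 g/cup ≈ 1.3 cup
sliced almonds: (3 cup + 7 tbsp = 3.4375 cup) × 6/5 × 108 g/cup = 445.5 g

brown sugar: 44.0 g; cornstarch: 1360.8 g; raisins: 132.0 g; heavy cream: 792.0 mL; bread flour: 1.3 cup; sliced almonds: 445.5 g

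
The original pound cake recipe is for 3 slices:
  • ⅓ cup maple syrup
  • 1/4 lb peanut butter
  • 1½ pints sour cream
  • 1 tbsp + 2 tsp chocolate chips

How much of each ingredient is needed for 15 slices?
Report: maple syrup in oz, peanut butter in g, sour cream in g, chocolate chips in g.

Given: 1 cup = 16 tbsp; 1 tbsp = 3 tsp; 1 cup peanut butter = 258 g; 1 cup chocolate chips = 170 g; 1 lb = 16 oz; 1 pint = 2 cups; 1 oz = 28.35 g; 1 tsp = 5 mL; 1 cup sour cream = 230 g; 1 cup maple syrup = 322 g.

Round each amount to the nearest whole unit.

Scaling factor: 15/3 = 5.
maple syrup: 1/3 cup × 5 × 322 g/cup ÷ 28.35 g/oz ≈ 19 oz
peanut butter: 0.25 lb × 5 × 16 oz/lb × 28.35 g/oz = 567 g
sour cream: 1.5 pint × 5 × 2 cup/pint × 230 g/cup = 3450 g
chocolate chips: (1 tbsp + 2 tsp = 5/3 tbsp) × 5 ÷ 16 tbsp/cup × 170 g/cup ≈ 89 g

maple syrup: 19 oz; peanut butter: 567 g; sour cream: 3450 g; chocolate chips: 89 g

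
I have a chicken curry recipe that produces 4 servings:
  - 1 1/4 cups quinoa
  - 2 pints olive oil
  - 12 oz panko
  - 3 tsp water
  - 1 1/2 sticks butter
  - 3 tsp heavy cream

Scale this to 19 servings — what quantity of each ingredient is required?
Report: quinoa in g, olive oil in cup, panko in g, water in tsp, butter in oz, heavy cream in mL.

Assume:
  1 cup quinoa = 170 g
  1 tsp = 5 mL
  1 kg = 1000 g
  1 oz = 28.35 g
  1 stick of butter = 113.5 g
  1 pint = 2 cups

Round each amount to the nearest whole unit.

Scaling factor: 19/4 = 4.75.
quinoa: 1.25 cup × 19/4 × 170 g/cup ≈ 1009 g
olive oil: 2 pint × 19/4 × 2 cup/pint = 19 cup
panko: 12 oz × 19/4 × 28.35 g/oz ≈ 1616 g
water: 3 tsp × 19/4 ≈ 14 tsp
butter: 1.5 stick × 19/4 × 113.5 g/stick ÷ 28.35 g/oz ≈ 29 oz
heavy cream: 3 tsp × 19/4 × 5 mL/tsp ≈ 71 mL

quinoa: 1009 g; olive oil: 19 cup; panko: 1616 g; water: 14 tsp; butter: 29 oz; heavy cream: 71 mL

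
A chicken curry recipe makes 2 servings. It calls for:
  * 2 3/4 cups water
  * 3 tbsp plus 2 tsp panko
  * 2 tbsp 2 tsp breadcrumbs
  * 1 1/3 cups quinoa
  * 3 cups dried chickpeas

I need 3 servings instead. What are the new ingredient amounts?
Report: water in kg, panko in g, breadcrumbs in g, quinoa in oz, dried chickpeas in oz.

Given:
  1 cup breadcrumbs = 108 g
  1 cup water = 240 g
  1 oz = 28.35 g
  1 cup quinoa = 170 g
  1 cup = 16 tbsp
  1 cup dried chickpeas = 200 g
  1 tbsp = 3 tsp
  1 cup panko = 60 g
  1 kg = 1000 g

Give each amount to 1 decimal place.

Scaling factor: 3/2 = 1.5.
water: 2.75 cup × 3/2 × 240 g/cup ÷ 1000 g/kg ≈ 1.0 kg
panko: (3 tbsp + 2 tsp = 11/3 tbsp) × 3/2 ÷ 16 tbsp/cup × 60 g/cup ≈ 20.6 g
breadcrumbs: (2 tbsp + 2 tsp = 8/3 tbsp) × 3/2 ÷ 16 tbsp/cup × 108 g/cup = 27.0 g
quinoa: 4/3 cup × 3/2 × 170 g/cup ÷ 28.35 g/oz ≈ 12.0 oz
dried chickpeas: 3 cup × 3/2 × 200 g/cup ÷ 28.35 g/oz ≈ 31.7 oz

water: 1.0 kg; panko: 20.6 g; breadcrumbs: 27.0 g; quinoa: 12.0 oz; dried chickpeas: 31.7 oz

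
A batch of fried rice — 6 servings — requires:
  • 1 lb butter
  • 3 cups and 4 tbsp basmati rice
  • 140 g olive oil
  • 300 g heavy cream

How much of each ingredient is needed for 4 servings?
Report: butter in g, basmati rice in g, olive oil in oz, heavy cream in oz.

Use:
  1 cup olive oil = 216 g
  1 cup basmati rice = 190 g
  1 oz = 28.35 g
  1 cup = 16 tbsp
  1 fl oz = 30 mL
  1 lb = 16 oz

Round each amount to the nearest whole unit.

butter: 302 g; basmati rice: 412 g; olive oil: 3 oz; heavy cream: 7 oz

Scaling factor: 4/6 = 2/3.
butter: 1 lb × 2/3 × 16 oz/lb × 28.35 g/oz ≈ 302 g
basmati rice: (3 cup + 4 tbsp = 3.25 cup) × 2/3 × 190 g/cup ≈ 412 g
olive oil: 140 g × 2/3 ÷ 28.35 g/oz ≈ 3 oz
heavy cream: 300 g × 2/3 ÷ 28.35 g/oz ≈ 7 oz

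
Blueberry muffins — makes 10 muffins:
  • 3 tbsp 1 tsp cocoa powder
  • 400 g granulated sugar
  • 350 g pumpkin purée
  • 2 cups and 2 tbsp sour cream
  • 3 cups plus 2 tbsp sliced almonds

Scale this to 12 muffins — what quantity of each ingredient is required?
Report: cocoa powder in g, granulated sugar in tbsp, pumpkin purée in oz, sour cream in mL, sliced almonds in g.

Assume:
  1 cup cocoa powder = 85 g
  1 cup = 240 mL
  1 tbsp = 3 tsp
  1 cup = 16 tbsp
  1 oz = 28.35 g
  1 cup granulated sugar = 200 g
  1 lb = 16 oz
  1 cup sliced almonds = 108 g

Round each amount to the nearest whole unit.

cocoa powder: 21 g; granulated sugar: 38 tbsp; pumpkin purée: 15 oz; sour cream: 612 mL; sliced almonds: 405 g

Scaling factor: 12/10 = 6/5 = 1.2.
cocoa powder: (3 tbsp + 1 tsp = 10/3 tbsp) × 6/5 ÷ 16 tbsp/cup × 85 g/cup ≈ 21 g
granulated sugar: 400 g × 6/5 ÷ 200 g/cup × 16 tbsp/cup ≈ 38 tbsp
pumpkin purée: 350 g × 6/5 ÷ 28.35 g/oz ≈ 15 oz
sour cream: (2 cup + 2 tbsp = 2.125 cup) × 6/5 × 240 mL/cup = 612 mL
sliced almonds: (3 cup + 2 tbsp = 3.125 cup) × 6/5 × 108 g/cup = 405 g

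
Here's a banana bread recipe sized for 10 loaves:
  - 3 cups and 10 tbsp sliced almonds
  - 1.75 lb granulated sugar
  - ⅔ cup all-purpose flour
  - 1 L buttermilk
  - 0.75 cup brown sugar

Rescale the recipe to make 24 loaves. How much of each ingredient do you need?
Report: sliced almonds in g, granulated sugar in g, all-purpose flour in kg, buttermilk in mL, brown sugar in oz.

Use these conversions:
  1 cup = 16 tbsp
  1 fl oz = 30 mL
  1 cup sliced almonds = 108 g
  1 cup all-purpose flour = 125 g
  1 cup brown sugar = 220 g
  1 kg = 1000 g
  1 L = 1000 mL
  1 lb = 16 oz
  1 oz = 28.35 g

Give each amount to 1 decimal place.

Scaling factor: 24/10 = 12/5 = 2.4.
sliced almonds: (3 cup + 10 tbsp = 3.625 cup) × 12/5 × 108 g/cup = 939.6 g
granulated sugar: 1.75 lb × 12/5 × 16 oz/lb × 28.35 g/oz ≈ 1905.1 g
all-purpose flour: 2/3 cup × 12/5 × 125 g/cup ÷ 1000 g/kg = 0.2 kg
buttermilk: 1 L × 12/5 × 1000 mL/L = 2400.0 mL
brown sugar: 0.75 cup × 12/5 × 220 g/cup ÷ 28.35 g/oz ≈ 14.0 oz

sliced almonds: 939.6 g; granulated sugar: 1905.1 g; all-purpose flour: 0.2 kg; buttermilk: 2400.0 mL; brown sugar: 14.0 oz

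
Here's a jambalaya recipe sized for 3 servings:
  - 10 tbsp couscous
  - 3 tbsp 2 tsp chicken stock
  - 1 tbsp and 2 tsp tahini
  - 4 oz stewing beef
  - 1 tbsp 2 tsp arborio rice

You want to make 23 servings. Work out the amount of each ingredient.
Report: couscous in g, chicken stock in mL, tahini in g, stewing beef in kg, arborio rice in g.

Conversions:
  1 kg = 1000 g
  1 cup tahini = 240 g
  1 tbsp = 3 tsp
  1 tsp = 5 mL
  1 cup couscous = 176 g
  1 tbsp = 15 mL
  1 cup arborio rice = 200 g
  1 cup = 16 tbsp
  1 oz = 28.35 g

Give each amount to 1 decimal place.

Scaling factor: 23/3.
couscous: 10 tbsp × 23/3 ÷ 16 tbsp/cup × 176 g/cup ≈ 843.3 g
chicken stock: (3 tbsp + 2 tsp = 11/3 tbsp) × 23/3 × 15 mL/tbsp ≈ 421.7 mL
tahini: (1 tbsp + 2 tsp = 5/3 tbsp) × 23/3 ÷ 16 tbsp/cup × 240 g/cup ≈ 191.7 g
stewing beef: 4 oz × 23/3 × 28.35 g/oz ÷ 1000 g/kg ≈ 0.9 kg
arborio rice: (1 tbsp + 2 tsp = 5/3 tbsp) × 23/3 ÷ 16 tbsp/cup × 200 g/cup ≈ 159.7 g

couscous: 843.3 g; chicken stock: 421.7 mL; tahini: 191.7 g; stewing beef: 0.9 kg; arborio rice: 159.7 g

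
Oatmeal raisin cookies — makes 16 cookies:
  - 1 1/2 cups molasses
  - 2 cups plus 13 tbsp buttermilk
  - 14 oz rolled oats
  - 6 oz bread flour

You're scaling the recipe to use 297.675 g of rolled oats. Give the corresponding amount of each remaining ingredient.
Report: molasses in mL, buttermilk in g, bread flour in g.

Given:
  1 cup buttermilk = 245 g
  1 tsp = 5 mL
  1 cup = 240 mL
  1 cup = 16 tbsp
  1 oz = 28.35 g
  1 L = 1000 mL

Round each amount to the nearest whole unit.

molasses: 270 mL; buttermilk: 517 g; bread flour: 128 g

The original recipe has 396.9 g of rolled oats, so the scaling factor is 297.675 ÷ 396.9 = 3/4 = 0.75.
molasses: 1.5 cup × 3/4 × 240 mL/cup = 270 mL
buttermilk: (2 cup + 13 tbsp = 2.8125 cup) × 3/4 × 245 g/cup ≈ 517 g
bread flour: 6 oz × 3/4 × 28.35 g/oz ≈ 128 g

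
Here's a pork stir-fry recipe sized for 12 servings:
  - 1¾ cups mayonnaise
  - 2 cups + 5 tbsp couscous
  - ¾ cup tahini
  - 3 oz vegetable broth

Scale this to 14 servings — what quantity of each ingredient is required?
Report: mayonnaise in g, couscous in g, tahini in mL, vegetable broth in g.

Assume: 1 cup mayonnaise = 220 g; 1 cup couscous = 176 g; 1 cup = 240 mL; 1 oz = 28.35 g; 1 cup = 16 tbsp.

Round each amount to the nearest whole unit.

Scaling factor: 14/12 = 7/6.
mayonnaise: 1.75 cup × 7/6 × 220 g/cup ≈ 449 g
couscous: (2 cup + 5 tbsp = 2.3125 cup) × 7/6 × 176 g/cup ≈ 475 g
tahini: 0.75 cup × 7/6 × 240 mL/cup = 210 mL
vegetable broth: 3 oz × 7/6 × 28.35 g/oz ≈ 99 g

mayonnaise: 449 g; couscous: 475 g; tahini: 210 mL; vegetable broth: 99 g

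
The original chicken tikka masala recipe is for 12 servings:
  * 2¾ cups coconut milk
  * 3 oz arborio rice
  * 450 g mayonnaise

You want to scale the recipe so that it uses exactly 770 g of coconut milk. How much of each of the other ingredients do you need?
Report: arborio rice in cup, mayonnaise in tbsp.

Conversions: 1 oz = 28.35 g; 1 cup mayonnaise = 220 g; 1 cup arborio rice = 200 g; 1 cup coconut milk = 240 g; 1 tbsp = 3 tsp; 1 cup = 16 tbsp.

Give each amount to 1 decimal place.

The original recipe has 660 g of coconut milk, so the scaling factor is 770 ÷ 660 = 7/6.
arborio rice: 3 oz × 7/6 × 28.35 g/oz ÷ 200 g/cup ≈ 0.5 cup
mayonnaise: 450 g × 7/6 ÷ 220 g/cup × 16 tbsp/cup ≈ 38.2 tbsp

arborio rice: 0.5 cup; mayonnaise: 38.2 tbsp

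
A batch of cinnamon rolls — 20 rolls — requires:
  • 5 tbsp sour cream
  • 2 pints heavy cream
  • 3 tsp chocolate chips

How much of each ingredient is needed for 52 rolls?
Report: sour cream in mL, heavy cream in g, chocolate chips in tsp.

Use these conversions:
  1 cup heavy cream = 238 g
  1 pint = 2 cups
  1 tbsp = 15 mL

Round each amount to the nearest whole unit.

sour cream: 195 mL; heavy cream: 2475 g; chocolate chips: 8 tsp

Scaling factor: 52/20 = 13/5 = 2.6.
sour cream: 5 tbsp × 13/5 × 15 mL/tbsp = 195 mL
heavy cream: 2 pint × 13/5 × 2 cup/pint × 238 g/cup ≈ 2475 g
chocolate chips: 3 tsp × 13/5 ≈ 8 tsp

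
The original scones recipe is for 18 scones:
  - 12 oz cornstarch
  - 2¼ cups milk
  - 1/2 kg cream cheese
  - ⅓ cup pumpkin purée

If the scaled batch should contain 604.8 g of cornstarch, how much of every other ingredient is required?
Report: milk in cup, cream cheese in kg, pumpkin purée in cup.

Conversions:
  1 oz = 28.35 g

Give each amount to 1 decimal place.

milk: 4.0 cup; cream cheese: 0.9 kg; pumpkin purée: 0.6 cup

The original recipe has 340.2 g of cornstarch, so the scaling factor is 604.8 ÷ 340.2 = 16/9.
milk: 2.25 cup × 16/9 = 4.0 cup
cream cheese: 0.5 kg × 16/9 ≈ 0.9 kg
pumpkin purée: 1/3 cup × 16/9 ≈ 0.6 cup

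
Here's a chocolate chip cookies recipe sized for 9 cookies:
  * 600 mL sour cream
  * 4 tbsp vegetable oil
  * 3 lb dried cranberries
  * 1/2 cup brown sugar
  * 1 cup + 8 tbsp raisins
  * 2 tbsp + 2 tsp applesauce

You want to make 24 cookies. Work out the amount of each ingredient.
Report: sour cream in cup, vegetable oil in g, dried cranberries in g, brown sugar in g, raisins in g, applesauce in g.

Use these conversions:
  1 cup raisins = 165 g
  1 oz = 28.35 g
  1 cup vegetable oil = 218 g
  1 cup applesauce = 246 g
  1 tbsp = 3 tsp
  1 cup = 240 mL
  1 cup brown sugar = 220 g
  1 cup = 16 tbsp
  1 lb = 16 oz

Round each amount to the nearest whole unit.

Scaling factor: 24/9 = 8/3.
sour cream: 600 mL × 8/3 ÷ 240 mL/cup ≈ 7 cup
vegetable oil: 4 tbsp × 8/3 ÷ 16 tbsp/cup × 218 g/cup ≈ 145 g
dried cranberries: 3 lb × 8/3 × 16 oz/lb × 28.35 g/oz ≈ 3629 g
brown sugar: 0.5 cup × 8/3 × 220 g/cup ≈ 293 g
raisins: (1 cup + 8 tbsp = 1.5 cup) × 8/3 × 165 g/cup = 660 g
applesauce: (2 tbsp + 2 tsp = 8/3 tbsp) × 8/3 ÷ 16 tbsp/cup × 246 g/cup ≈ 109 g

sour cream: 7 cup; vegetable oil: 145 g; dried cranberries: 3629 g; brown sugar: 293 g; raisins: 660 g; applesauce: 109 g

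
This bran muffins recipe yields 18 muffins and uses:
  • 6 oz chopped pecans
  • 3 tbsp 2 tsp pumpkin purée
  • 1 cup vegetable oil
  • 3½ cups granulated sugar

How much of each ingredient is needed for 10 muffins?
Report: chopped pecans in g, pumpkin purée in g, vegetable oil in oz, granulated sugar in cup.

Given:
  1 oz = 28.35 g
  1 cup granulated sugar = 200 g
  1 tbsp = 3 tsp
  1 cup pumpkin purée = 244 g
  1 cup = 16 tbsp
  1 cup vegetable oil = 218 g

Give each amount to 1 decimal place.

Scaling factor: 10/18 = 5/9.
chopped pecans: 6 oz × 5/9 × 28.35 g/oz = 94.5 g
pumpkin purée: (3 tbsp + 2 tsp = 11/3 tbsp) × 5/9 ÷ 16 tbsp/cup × 244 g/cup ≈ 31.1 g
vegetable oil: 1 cup × 5/9 × 218 g/cup ÷ 28.35 g/oz ≈ 4.3 oz
granulated sugar: 3.5 cup × 5/9 ≈ 1.9 cup

chopped pecans: 94.5 g; pumpkin purée: 31.1 g; vegetable oil: 4.3 oz; granulated sugar: 1.9 cup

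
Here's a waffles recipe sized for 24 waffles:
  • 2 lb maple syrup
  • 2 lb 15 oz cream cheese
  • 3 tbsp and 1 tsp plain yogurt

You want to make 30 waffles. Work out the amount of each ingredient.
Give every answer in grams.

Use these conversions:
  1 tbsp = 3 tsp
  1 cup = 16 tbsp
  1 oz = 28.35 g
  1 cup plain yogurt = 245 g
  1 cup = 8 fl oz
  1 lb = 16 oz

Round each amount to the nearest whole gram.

Scaling factor: 30/24 = 5/4 = 1.25.
maple syrup: 2 lb × 5/4 × 16 oz/lb × 28.35 g/oz = 1134 g
cream cheese: (2 lb + 15 oz = 2.9375 lb) × 5/4 × 16 oz/lb × 28.35 g/oz ≈ 1666 g
plain yogurt: (3 tbsp + 1 tsp = 10/3 tbsp) × 5/4 ÷ 16 tbsp/cup × 245 g/cup ≈ 64 g

maple syrup: 1134 g; cream cheese: 1666 g; plain yogurt: 64 g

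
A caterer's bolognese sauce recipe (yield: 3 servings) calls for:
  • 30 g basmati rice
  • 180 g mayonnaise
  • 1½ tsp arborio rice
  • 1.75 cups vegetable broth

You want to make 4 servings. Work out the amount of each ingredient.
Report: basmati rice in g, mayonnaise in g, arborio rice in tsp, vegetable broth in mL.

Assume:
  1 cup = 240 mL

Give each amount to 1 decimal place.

Scaling factor: 4/3.
basmati rice: 30 g × 4/3 = 40.0 g
mayonnaise: 180 g × 4/3 = 240.0 g
arborio rice: 1.5 tsp × 4/3 = 2.0 tsp
vegetable broth: 1.75 cup × 4/3 × 240 mL/cup = 560.0 mL

basmati rice: 40.0 g; mayonnaise: 240.0 g; arborio rice: 2.0 tsp; vegetable broth: 560.0 mL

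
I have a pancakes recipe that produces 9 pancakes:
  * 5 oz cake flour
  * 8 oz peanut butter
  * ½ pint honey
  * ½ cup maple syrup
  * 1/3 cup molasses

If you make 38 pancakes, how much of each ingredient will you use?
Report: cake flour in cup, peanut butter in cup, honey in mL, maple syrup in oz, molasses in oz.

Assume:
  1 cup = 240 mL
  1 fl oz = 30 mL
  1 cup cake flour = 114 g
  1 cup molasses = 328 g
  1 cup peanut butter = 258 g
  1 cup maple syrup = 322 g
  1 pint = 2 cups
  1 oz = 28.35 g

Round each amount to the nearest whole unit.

cake flour: 5 cup; peanut butter: 4 cup; honey: 1013 mL; maple syrup: 24 oz; molasses: 16 oz

Scaling factor: 38/9.
cake flour: 5 oz × 38/9 × 28.35 g/oz ÷ 114 g/cup ≈ 5 cup
peanut butter: 8 oz × 38/9 × 28.35 g/oz ÷ 258 g/cup ≈ 4 cup
honey: 0.5 pint × 38/9 × 2 cup/pint × 240 mL/cup ≈ 1013 mL
maple syrup: 0.5 cup × 38/9 × 322 g/cup ÷ 28.35 g/oz ≈ 24 oz
molasses: 1/3 cup × 38/9 × 328 g/cup ÷ 28.35 g/oz ≈ 16 oz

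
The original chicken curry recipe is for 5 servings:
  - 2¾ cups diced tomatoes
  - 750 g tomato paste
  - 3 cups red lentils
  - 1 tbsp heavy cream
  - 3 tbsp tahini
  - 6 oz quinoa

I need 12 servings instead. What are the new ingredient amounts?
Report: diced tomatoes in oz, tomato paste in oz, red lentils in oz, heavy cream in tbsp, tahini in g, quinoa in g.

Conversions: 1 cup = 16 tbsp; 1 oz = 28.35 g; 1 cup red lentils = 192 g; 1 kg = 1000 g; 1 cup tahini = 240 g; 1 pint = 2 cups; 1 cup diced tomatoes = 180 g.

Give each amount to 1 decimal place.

diced tomatoes: 41.9 oz; tomato paste: 63.5 oz; red lentils: 48.8 oz; heavy cream: 2.4 tbsp; tahini: 108.0 g; quinoa: 408.2 g

Scaling factor: 12/5 = 2.4.
diced tomatoes: 2.75 cup × 12/5 × 180 g/cup ÷ 28.35 g/oz ≈ 41.9 oz
tomato paste: 750 g × 12/5 ÷ 28.35 g/oz ≈ 63.5 oz
red lentils: 3 cup × 12/5 × 192 g/cup ÷ 28.35 g/oz ≈ 48.8 oz
heavy cream: 1 tbsp × 12/5 = 2.4 tbsp
tahini: 3 tbsp × 12/5 ÷ 16 tbsp/cup × 240 g/cup = 108.0 g
quinoa: 6 oz × 12/5 × 28.35 g/oz ≈ 408.2 g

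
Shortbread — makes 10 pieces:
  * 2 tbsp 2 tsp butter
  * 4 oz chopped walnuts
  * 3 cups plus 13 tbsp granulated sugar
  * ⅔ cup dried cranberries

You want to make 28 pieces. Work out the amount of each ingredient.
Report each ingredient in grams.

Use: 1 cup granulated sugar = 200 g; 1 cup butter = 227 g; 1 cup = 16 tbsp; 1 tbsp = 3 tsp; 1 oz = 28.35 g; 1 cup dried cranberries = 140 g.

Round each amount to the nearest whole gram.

butter: 106 g; chopped walnuts: 318 g; granulated sugar: 2135 g; dried cranberries: 261 g

Scaling factor: 28/10 = 14/5 = 2.8.
butter: (2 tbsp + 2 tsp = 8/3 tbsp) × 14/5 ÷ 16 tbsp/cup × 227 g/cup ≈ 106 g
chopped walnuts: 4 oz × 14/5 × 28.35 g/oz ≈ 318 g
granulated sugar: (3 cup + 13 tbsp = 3.8125 cup) × 14/5 × 200 g/cup = 2135 g
dried cranberries: 2/3 cup × 14/5 × 140 g/cup ≈ 261 g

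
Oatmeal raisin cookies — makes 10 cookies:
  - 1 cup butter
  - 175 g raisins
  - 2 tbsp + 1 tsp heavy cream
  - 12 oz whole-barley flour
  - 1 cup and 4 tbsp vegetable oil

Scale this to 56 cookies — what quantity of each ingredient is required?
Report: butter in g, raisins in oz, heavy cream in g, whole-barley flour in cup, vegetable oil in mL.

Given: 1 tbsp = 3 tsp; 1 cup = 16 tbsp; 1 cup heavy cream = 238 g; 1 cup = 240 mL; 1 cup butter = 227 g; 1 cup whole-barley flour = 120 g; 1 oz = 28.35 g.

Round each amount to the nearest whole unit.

Scaling factor: 56/10 = 28/5 = 5.6.
butter: 1 cup × 28/5 × 227 g/cup ≈ 1271 g
raisins: 175 g × 28/5 ÷ 28.35 g/oz ≈ 35 oz
heavy cream: (2 tbsp + 1 tsp = 7/3 tbsp) × 28/5 ÷ 16 tbsp/cup × 238 g/cup ≈ 194 g
whole-barley flour: 12 oz × 28/5 × 28.35 g/oz ÷ 120 g/cup ≈ 16 cup
vegetable oil: (1 cup + 4 tbsp = 1.25 cup) × 28/5 × 240 mL/cup = 1680 mL

butter: 1271 g; raisins: 35 oz; heavy cream: 194 g; whole-barley flour: 16 cup; vegetable oil: 1680 mL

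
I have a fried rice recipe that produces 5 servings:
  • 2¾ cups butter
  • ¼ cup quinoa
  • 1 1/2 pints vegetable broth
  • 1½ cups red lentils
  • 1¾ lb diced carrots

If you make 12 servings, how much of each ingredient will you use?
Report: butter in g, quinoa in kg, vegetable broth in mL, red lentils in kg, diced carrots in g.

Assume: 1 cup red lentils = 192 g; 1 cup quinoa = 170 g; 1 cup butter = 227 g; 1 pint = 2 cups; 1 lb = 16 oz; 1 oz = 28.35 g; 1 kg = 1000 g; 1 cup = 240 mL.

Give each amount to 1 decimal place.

Scaling factor: 12/5 = 2.4.
butter: 2.75 cup × 12/5 × 227 g/cup = 1498.2 g
quinoa: 0.25 cup × 12/5 × 170 g/cup ÷ 1000 g/kg ≈ 0.1 kg
vegetable broth: 1.5 pint × 12/5 × 2 cup/pint × 240 mL/cup = 1728.0 mL
red lentils: 1.5 cup × 12/5 × 192 g/cup ÷ 1000 g/kg ≈ 0.7 kg
diced carrots: 1.75 lb × 12/5 × 16 oz/lb × 28.35 g/oz ≈ 1905.1 g

butter: 1498.2 g; quinoa: 0.1 kg; vegetable broth: 1728.0 mL; red lentils: 0.7 kg; diced carrots: 1905.1 g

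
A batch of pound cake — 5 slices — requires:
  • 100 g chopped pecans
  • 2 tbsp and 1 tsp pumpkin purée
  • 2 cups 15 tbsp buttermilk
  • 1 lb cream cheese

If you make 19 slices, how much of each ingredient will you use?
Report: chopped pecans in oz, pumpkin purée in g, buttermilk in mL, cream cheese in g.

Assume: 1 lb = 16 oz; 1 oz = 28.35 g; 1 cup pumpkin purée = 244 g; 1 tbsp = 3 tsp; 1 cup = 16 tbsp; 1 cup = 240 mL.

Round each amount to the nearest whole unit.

chopped pecans: 13 oz; pumpkin purée: 135 g; buttermilk: 2679 mL; cream cheese: 1724 g

Scaling factor: 19/5 = 3.8.
chopped pecans: 100 g × 19/5 ÷ 28.35 g/oz ≈ 13 oz
pumpkin purée: (2 tbsp + 1 tsp = 7/3 tbsp) × 19/5 ÷ 16 tbsp/cup × 244 g/cup ≈ 135 g
buttermilk: (2 cup + 15 tbsp = 2.9375 cup) × 19/5 × 240 mL/cup = 2679 mL
cream cheese: 1 lb × 19/5 × 16 oz/lb × 28.35 g/oz ≈ 1724 g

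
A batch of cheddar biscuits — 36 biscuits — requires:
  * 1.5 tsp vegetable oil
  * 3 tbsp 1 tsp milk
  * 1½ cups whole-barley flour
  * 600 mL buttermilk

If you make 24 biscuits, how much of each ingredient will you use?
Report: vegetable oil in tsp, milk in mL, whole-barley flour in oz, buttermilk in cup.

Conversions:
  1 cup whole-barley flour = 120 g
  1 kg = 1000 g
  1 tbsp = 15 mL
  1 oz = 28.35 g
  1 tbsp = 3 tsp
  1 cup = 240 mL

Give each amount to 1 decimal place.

vegetable oil: 1.0 tsp; milk: 33.3 mL; whole-barley flour: 4.2 oz; buttermilk: 1.7 cup

Scaling factor: 24/36 = 2/3.
vegetable oil: 1.5 tsp × 2/3 = 1.0 tsp
milk: (3 tbsp + 1 tsp = 10/3 tbsp) × 2/3 × 15 mL/tbsp ≈ 33.3 mL
whole-barley flour: 1.5 cup × 2/3 × 120 g/cup ÷ 28.35 g/oz ≈ 4.2 oz
buttermilk: 600 mL × 2/3 ÷ 240 mL/cup ≈ 1.7 cup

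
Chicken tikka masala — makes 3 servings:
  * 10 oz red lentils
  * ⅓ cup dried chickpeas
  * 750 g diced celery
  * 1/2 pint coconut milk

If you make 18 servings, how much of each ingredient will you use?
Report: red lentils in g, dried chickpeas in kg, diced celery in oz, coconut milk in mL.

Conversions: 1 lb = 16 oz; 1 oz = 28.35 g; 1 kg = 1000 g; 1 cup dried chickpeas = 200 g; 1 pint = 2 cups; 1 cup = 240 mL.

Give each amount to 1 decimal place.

Scaling factor: 18/3 = 6.
red lentils: 10 oz × 6 × 28.35 g/oz = 1701.0 g
dried chickpeas: 1/3 cup × 6 × 200 g/cup ÷ 1000 g/kg = 0.4 kg
diced celery: 750 g × 6 ÷ 28.35 g/oz ≈ 158.7 oz
coconut milk: 0.5 pint × 6 × 2 cup/pint × 240 mL/cup = 1440.0 mL

red lentils: 1701.0 g; dried chickpeas: 0.4 kg; diced celery: 158.7 oz; coconut milk: 1440.0 mL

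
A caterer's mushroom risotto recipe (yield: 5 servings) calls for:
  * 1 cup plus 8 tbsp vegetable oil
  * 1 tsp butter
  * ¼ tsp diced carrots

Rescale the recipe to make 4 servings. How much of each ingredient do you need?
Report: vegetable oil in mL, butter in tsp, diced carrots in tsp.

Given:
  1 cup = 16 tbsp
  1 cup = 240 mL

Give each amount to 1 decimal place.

vegetable oil: 288.0 mL; butter: 0.8 tsp; diced carrots: 0.2 tsp

Scaling factor: 4/5 = 0.8.
vegetable oil: (1 cup + 8 tbsp = 1.5 cup) × 4/5 × 240 mL/cup = 288.0 mL
butter: 1 tsp × 4/5 = 0.8 tsp
diced carrots: 0.25 tsp × 4/5 = 0.2 tsp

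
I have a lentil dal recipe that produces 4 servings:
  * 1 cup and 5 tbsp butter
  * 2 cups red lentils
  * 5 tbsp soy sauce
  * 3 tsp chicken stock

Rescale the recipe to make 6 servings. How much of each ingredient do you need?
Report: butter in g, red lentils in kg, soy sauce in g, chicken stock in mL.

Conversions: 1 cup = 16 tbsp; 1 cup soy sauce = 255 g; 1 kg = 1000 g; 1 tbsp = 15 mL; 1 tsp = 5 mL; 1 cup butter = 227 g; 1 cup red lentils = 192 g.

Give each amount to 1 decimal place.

butter: 446.9 g; red lentils: 0.6 kg; soy sauce: 119.5 g; chicken stock: 22.5 mL

Scaling factor: 6/4 = 3/2 = 1.5.
butter: (1 cup + 5 tbsp = 1.3125 cup) × 3/2 × 227 g/cup ≈ 446.9 g
red lentils: 2 cup × 3/2 × 192 g/cup ÷ 1000 g/kg ≈ 0.6 kg
soy sauce: 5 tbsp × 3/2 ÷ 16 tbsp/cup × 255 g/cup ≈ 119.5 g
chicken stock: 3 tsp × 3/2 × 5 mL/tsp = 22.5 mL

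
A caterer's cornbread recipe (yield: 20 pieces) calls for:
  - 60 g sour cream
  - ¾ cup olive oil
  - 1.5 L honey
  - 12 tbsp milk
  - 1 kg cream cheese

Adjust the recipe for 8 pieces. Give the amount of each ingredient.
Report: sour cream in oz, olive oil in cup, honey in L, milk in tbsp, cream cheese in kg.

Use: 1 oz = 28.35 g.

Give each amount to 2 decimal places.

Scaling factor: 8/20 = 2/5 = 0.4.
sour cream: 60 g × 2/5 ÷ 28.35 g/oz ≈ 0.85 oz
olive oil: 0.75 cup × 2/5 = 0.30 cup
honey: 1.5 L × 2/5 = 0.60 L
milk: 12 tbsp × 2/5 = 4.80 tbsp
cream cheese: 1 kg × 2/5 = 0.40 kg

sour cream: 0.85 oz; olive oil: 0.30 cup; honey: 0.60 L; milk: 4.80 tbsp; cream cheese: 0.40 kg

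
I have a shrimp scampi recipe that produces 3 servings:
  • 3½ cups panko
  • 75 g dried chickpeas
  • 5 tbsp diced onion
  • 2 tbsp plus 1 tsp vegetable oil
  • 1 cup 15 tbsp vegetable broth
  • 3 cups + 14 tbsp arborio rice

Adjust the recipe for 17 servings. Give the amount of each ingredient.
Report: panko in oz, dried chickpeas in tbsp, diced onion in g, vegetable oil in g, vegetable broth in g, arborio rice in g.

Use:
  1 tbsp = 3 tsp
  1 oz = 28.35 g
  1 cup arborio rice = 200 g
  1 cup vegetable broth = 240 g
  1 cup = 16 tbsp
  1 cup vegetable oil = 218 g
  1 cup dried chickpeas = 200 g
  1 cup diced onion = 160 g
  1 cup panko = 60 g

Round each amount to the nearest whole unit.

panko: 42 oz; dried chickpeas: 34 tbsp; diced onion: 283 g; vegetable oil: 180 g; vegetable broth: 2635 g; arborio rice: 4392 g

Scaling factor: 17/3.
panko: 3.5 cup × 17/3 × 60 g/cup ÷ 28.35 g/oz ≈ 42 oz
dried chickpeas: 75 g × 17/3 ÷ 200 g/cup × 16 tbsp/cup = 34 tbsp
diced onion: 5 tbsp × 17/3 ÷ 16 tbsp/cup × 160 g/cup ≈ 283 g
vegetable oil: (2 tbsp + 1 tsp = 7/3 tbsp) × 17/3 ÷ 16 tbsp/cup × 218 g/cup ≈ 180 g
vegetable broth: (1 cup + 15 tbsp = 1.9375 cup) × 17/3 × 240 g/cup = 2635 g
arborio rice: (3 cup + 14 tbsp = 3.875 cup) × 17/3 × 200 g/cup ≈ 4392 g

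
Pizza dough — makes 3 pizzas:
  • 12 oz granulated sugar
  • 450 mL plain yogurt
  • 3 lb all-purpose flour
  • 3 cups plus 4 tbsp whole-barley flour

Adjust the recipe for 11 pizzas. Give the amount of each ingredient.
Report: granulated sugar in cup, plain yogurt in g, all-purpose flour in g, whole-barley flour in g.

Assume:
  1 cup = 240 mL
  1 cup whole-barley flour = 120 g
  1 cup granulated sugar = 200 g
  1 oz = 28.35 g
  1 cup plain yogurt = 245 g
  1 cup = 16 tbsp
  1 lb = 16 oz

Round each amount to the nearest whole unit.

Scaling factor: 11/3.
granulated sugar: 12 oz × 11/3 × 28.35 g/oz ÷ 200 g/cup ≈ 6 cup
plain yogurt: 450 mL × 11/3 ÷ 240 mL/cup × 245 g/cup ≈ 1684 g
all-purpose flour: 3 lb × 11/3 × 16 oz/lb × 28.35 g/oz ≈ 4990 g
whole-barley flour: (3 cup + 4 tbsp = 3.25 cup) × 11/3 × 120 g/cup = 1430 g

granulated sugar: 6 cup; plain yogurt: 1684 g; all-purpose flour: 4990 g; whole-barley flour: 1430 g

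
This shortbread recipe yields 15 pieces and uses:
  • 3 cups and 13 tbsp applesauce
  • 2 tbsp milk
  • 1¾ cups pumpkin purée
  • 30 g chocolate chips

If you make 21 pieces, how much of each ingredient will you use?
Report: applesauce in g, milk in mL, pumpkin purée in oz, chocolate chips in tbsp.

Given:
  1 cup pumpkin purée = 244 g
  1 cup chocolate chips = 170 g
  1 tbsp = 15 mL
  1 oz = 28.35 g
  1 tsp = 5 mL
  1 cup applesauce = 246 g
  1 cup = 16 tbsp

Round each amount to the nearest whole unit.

applesauce: 1313 g; milk: 42 mL; pumpkin purée: 21 oz; chocolate chips: 4 tbsp

Scaling factor: 21/15 = 7/5 = 1.4.
applesauce: (3 cup + 13 tbsp = 3.8125 cup) × 7/5 × 246 g/cup ≈ 1313 g
milk: 2 tbsp × 7/5 × 15 mL/tbsp = 42 mL
pumpkin purée: 1.75 cup × 7/5 × 244 g/cup ÷ 28.35 g/oz ≈ 21 oz
chocolate chips: 30 g × 7/5 ÷ 170 g/cup × 16 tbsp/cup ≈ 4 tbsp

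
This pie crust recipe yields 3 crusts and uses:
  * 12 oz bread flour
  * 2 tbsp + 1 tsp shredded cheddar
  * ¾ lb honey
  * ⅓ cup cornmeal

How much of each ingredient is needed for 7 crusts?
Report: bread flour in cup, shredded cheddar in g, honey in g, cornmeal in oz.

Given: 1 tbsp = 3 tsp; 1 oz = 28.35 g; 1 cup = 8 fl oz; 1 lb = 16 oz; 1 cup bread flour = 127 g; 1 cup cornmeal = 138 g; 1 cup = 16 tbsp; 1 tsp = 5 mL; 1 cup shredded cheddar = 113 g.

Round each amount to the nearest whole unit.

bread flour: 6 cup; shredded cheddar: 38 g; honey: 794 g; cornmeal: 4 oz

Scaling factor: 7/3.
bread flour: 12 oz × 7/3 × 28.35 g/oz ÷ 127 g/cup ≈ 6 cup
shredded cheddar: (2 tbsp + 1 tsp = 7/3 tbsp) × 7/3 ÷ 16 tbsp/cup × 113 g/cup ≈ 38 g
honey: 0.75 lb × 7/3 × 16 oz/lb × 28.35 g/oz ≈ 794 g
cornmeal: 1/3 cup × 7/3 × 138 g/cup ÷ 28.35 g/oz ≈ 4 oz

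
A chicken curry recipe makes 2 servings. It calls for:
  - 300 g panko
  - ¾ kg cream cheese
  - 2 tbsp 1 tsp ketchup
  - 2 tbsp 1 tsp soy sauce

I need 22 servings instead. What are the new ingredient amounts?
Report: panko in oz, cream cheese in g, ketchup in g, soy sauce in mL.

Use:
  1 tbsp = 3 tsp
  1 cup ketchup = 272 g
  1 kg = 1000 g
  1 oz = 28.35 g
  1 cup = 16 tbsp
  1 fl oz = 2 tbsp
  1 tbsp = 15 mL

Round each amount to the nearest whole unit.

panko: 116 oz; cream cheese: 8250 g; ketchup: 436 g; soy sauce: 385 mL

Scaling factor: 22/2 = 11.
panko: 300 g × 11 ÷ 28.35 g/oz ≈ 116 oz
cream cheese: 0.75 kg × 11 × 1000 g/kg = 8250 g
ketchup: (2 tbsp + 1 tsp = 7/3 tbsp) × 11 ÷ 16 tbsp/cup × 272 g/cup ≈ 436 g
soy sauce: (2 tbsp + 1 tsp = 7/3 tbsp) × 11 × 15 mL/tbsp = 385 mL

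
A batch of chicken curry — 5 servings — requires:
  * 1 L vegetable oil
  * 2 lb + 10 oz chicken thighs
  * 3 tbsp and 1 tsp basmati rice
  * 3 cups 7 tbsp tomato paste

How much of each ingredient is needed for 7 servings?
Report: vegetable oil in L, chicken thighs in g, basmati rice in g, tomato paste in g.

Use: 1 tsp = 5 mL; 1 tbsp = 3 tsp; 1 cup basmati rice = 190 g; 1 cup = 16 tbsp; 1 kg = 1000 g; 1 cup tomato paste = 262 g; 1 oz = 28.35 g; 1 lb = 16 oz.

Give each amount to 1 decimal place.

vegetable oil: 1.4 L; chicken thighs: 1667.0 g; basmati rice: 55.4 g; tomato paste: 1260.9 g

Scaling factor: 7/5 = 1.4.
vegetable oil: 1 L × 7/5 = 1.4 L
chicken thighs: (2 lb + 10 oz = 2.625 lb) × 7/5 × 16 oz/lb × 28.35 g/oz ≈ 1667.0 g
basmati rice: (3 tbsp + 1 tsp = 10/3 tbsp) × 7/5 ÷ 16 tbsp/cup × 190 g/cup ≈ 55.4 g
tomato paste: (3 cup + 7 tbsp = 3.4375 cup) × 7/5 × 262 g/cup ≈ 1260.9 g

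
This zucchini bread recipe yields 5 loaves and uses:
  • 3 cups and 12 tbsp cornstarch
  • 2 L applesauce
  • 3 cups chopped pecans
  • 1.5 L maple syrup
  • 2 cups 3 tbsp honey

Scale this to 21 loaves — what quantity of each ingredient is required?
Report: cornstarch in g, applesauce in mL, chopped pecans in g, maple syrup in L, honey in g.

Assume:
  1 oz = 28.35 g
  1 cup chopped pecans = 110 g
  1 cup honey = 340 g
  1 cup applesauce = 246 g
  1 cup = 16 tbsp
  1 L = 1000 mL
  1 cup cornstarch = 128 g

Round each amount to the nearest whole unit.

Scaling factor: 21/5 = 4.2.
cornstarch: (3 cup + 12 tbsp = 3.75 cup) × 21/5 × 128 g/cup = 2016 g
applesauce: 2 L × 21/5 × 1000 mL/L = 8400 mL
chopped pecans: 3 cup × 21/5 × 110 g/cup = 1386 g
maple syrup: 1.5 L × 21/5 ≈ 6 L
honey: (2 cup + 3 tbsp = 2.1875 cup) × 21/5 × 340 g/cup ≈ 3124 g

cornstarch: 2016 g; applesauce: 8400 mL; chopped pecans: 1386 g; maple syrup: 6 L; honey: 3124 g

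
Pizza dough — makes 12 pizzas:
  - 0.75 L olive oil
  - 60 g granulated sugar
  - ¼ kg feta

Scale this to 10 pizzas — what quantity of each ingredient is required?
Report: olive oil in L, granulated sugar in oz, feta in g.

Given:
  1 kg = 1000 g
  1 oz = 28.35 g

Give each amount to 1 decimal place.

olive oil: 0.6 L; granulated sugar: 1.8 oz; feta: 208.3 g

Scaling factor: 10/12 = 5/6.
olive oil: 0.75 L × 5/6 ≈ 0.6 L
granulated sugar: 60 g × 5/6 ÷ 28.35 g/oz ≈ 1.8 oz
feta: 0.25 kg × 5/6 × 1000 g/kg ≈ 208.3 g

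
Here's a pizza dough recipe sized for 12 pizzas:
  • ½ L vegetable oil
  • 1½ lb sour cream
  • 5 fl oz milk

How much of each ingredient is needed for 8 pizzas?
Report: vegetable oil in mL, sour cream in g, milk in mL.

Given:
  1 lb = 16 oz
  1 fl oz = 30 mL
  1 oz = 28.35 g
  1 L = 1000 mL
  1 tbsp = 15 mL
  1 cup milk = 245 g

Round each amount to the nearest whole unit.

vegetable oil: 333 mL; sour cream: 454 g; milk: 100 mL

Scaling factor: 8/12 = 2/3.
vegetable oil: 0.5 L × 2/3 × 1000 mL/L ≈ 333 mL
sour cream: 1.5 lb × 2/3 × 16 oz/lb × 28.35 g/oz ≈ 454 g
milk: 5 fl oz × 2/3 × 30 mL/fl oz = 100 mL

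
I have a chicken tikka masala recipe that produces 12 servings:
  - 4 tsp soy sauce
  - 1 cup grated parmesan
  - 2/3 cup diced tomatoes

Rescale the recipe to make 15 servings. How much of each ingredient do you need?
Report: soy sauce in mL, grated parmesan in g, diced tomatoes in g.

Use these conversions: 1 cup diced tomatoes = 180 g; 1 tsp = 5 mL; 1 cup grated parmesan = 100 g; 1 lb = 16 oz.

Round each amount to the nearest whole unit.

Scaling factor: 15/12 = 5/4 = 1.25.
soy sauce: 4 tsp × 5/4 × 5 mL/tsp = 25 mL
grated parmesan: 1 cup × 5/4 × 100 g/cup = 125 g
diced tomatoes: 2/3 cup × 5/4 × 180 g/cup = 150 g

soy sauce: 25 mL; grated parmesan: 125 g; diced tomatoes: 150 g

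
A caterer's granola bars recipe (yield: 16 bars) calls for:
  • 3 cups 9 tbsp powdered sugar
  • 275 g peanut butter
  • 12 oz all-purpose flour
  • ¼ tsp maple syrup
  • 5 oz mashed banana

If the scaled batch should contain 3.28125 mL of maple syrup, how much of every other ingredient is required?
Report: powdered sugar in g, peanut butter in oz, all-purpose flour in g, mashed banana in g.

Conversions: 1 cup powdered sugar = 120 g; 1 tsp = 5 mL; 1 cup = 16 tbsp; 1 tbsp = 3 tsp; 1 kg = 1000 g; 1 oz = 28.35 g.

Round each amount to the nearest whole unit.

powdered sugar: 1122 g; peanut butter: 25 oz; all-purpose flour: 893 g; mashed banana: 372 g

The original recipe has 1.25 mL of maple syrup, so the scaling factor is 3.28125 ÷ 1.25 = 21/8 = 2.625.
powdered sugar: (3 cup + 9 tbsp = 3.5625 cup) × 21/8 × 120 g/cup ≈ 1122 g
peanut butter: 275 g × 21/8 ÷ 28.35 g/oz ≈ 25 oz
all-purpose flour: 12 oz × 21/8 × 28.35 g/oz ≈ 893 g
mashed banana: 5 oz × 21/8 × 28.35 g/oz ≈ 372 g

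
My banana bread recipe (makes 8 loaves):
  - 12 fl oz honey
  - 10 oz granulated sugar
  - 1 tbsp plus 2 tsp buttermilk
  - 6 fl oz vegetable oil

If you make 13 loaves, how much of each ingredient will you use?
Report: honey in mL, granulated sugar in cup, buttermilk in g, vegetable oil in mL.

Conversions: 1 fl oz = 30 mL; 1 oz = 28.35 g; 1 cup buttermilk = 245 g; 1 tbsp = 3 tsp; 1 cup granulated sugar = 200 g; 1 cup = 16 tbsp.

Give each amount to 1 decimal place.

Scaling factor: 13/8 = 1.625.
honey: 12 fl oz × 13/8 × 30 mL/fl oz = 585.0 mL
granulated sugar: 10 oz × 13/8 × 28.35 g/oz ÷ 200 g/cup ≈ 2.3 cup
buttermilk: (1 tbsp + 2 tsp = 5/3 tbsp) × 13/8 ÷ 16 tbsp/cup × 245 g/cup ≈ 41.5 g
vegetable oil: 6 fl oz × 13/8 × 30 mL/fl oz = 292.5 mL

honey: 585.0 mL; granulated sugar: 2.3 cup; buttermilk: 41.5 g; vegetable oil: 292.5 mL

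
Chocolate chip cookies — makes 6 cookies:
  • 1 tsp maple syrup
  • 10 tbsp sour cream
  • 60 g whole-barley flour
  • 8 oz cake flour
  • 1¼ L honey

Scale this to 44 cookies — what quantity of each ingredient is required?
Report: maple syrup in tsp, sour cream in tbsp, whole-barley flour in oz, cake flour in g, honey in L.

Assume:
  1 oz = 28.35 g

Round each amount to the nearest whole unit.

Scaling factor: 44/6 = 22/3.
maple syrup: 1 tsp × 22/3 ≈ 7 tsp
sour cream: 10 tbsp × 22/3 ≈ 73 tbsp
whole-barley flour: 60 g × 22/3 ÷ 28.35 g/oz ≈ 16 oz
cake flour: 8 oz × 22/3 × 28.35 g/oz ≈ 1663 g
honey: 1.25 L × 22/3 ≈ 9 L

maple syrup: 7 tsp; sour cream: 73 tbsp; whole-barley flour: 16 oz; cake flour: 1663 g; honey: 9 L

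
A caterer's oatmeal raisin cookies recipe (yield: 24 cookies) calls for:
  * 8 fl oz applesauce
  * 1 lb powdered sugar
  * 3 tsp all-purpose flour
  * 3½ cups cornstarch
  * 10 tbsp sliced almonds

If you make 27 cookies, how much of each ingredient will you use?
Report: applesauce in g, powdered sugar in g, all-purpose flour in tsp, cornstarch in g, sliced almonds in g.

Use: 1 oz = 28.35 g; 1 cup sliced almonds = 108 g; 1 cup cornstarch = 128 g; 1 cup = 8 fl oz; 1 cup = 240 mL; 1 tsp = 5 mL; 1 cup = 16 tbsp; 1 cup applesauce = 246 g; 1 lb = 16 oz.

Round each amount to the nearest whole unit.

Scaling factor: 27/24 = 9/8 = 1.125.
applesauce: 8 fl oz × 9/8 ÷ 8 fl oz/cup × 246 g/cup ≈ 277 g
powdered sugar: 1 lb × 9/8 × 16 oz/lb × 28.35 g/oz ≈ 510 g
all-purpose flour: 3 tsp × 9/8 ≈ 3 tsp
cornstarch: 3.5 cup × 9/8 × 128 g/cup = 504 g
sliced almonds: 10 tbsp × 9/8 ÷ 16 tbsp/cup × 108 g/cup ≈ 76 g

applesauce: 277 g; powdered sugar: 510 g; all-purpose flour: 3 tsp; cornstarch: 504 g; sliced almonds: 76 g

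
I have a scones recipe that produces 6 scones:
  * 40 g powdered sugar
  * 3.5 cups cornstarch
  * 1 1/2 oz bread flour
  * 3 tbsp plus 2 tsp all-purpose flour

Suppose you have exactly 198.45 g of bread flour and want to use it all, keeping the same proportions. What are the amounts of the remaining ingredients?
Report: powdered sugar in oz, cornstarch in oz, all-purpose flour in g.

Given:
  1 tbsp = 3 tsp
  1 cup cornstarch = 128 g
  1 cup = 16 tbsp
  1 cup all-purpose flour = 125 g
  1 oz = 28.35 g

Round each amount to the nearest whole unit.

The original recipe has 42.525 g of bread flour, so the scaling factor is 198.45 ÷ 42.525 = 14/3.
powdered sugar: 40 g × 14/3 ÷ 28.35 g/oz ≈ 7 oz
cornstarch: 3.5 cup × 14/3 × 128 g/cup ÷ 28.35 g/oz ≈ 74 oz
all-purpose flour: (3 tbsp + 2 tsp = 11/3 tbsp) × 14/3 ÷ 16 tbsp/cup × 125 g/cup ≈ 134 g

powdered sugar: 7 oz; cornstarch: 74 oz; all-purpose flour: 134 g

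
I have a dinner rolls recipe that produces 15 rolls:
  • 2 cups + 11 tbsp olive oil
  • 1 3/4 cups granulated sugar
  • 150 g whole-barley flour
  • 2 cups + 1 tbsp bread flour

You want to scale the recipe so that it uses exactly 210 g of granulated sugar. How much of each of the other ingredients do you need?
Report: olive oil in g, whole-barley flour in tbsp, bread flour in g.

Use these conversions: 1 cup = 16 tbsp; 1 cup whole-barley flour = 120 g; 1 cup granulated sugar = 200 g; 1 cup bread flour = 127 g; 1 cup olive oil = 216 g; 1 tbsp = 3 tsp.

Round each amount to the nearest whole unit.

The original recipe has 350 g of granulated sugar, so the scaling factor is 210 ÷ 350 = 3/5 = 0.6.
olive oil: (2 cup + 11 tbsp = 2.6875 cup) × 3/5 × 216 g/cup ≈ 348 g
whole-barley flour: 150 g × 3/5 ÷ 120 g/cup × 16 tbsp/cup = 12 tbsp
bread flour: (2 cup + 1 tbsp = 2.0625 cup) × 3/5 × 127 g/cup ≈ 157 g

olive oil: 348 g; whole-barley flour: 12 tbsp; bread flour: 157 g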